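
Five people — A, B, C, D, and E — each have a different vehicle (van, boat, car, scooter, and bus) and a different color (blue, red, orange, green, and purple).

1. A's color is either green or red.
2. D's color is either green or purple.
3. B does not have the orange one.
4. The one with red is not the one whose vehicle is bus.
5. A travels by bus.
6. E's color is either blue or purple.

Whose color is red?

With clues 1–2, D is impossible for the one with color red.
With clues 1–5, A is impossible for the one with color red.
With clues 1–6, C and E are impossible for the one with color red.
That leaves B.

B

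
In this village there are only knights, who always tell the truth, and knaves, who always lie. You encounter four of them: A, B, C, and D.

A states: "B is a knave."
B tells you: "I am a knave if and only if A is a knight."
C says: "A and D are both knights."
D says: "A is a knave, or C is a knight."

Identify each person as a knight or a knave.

A: knave, B: knight, C: knave, D: knight

Consider A. Suppose A is a knight.
Then whichever role B has, B's statement has the wrong truth value — contradiction.
So A is a knave.
With that fixed, C's statement is false, so C is a knave.
With that fixed, D's statement is true, so D is a knight.
Consider B. Suppose B is a knave.
Then A's statement comes out true, contradicting A being a knave.
So B is a knight.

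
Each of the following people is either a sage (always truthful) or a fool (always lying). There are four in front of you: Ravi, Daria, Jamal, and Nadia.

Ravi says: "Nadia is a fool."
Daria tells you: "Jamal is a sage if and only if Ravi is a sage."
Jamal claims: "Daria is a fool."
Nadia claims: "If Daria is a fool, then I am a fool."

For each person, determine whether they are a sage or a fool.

Ravi: fool, Daria: sage, Jamal: fool, Nadia: sage

Consider Ravi. Suppose Ravi is a sage.
Then no assignment of the remaining roles makes every statement match its speaker's type — contradiction.
So Ravi is a fool.
Consider Daria. Suppose Daria is a fool.
Then whichever role Nadia has, Nadia's statement has the wrong truth value — contradiction.
So Daria is a sage.
With that fixed, Jamal's statement is false, so Jamal is a fool.
With that fixed, Nadia's statement is true, so Nadia is a sage.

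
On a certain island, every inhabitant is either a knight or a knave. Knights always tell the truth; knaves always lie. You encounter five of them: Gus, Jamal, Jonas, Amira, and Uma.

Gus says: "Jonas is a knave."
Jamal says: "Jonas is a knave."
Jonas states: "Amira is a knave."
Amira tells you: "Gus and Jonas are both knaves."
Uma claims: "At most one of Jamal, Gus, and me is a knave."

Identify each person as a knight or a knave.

Gus: knave, Jamal: knave, Jonas: knight, Amira: knave, Uma: knave

Consider Gus. Suppose Gus is a knight.
Then no assignment of the remaining roles makes every statement match its speaker's type — contradiction.
So Gus is a knave.
Consider Jamal. Suppose Jamal is a knight.
Then no assignment of the remaining roles makes every statement match its speaker's type — contradiction.
So Jamal is a knave.
With that fixed, Uma's statement is false, so Uma is a knave.
Consider Jonas. Suppose Jonas is a knave.
Then Gus's statement comes out true, contradicting Gus being a knave.
So Jonas is a knight.
With that fixed, Amira's statement is false, so Amira is a knave.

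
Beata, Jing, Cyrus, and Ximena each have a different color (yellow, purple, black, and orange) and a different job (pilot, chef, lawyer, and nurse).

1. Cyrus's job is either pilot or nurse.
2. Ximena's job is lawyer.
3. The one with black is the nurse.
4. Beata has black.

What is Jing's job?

With clues 1–2, lawyer is impossible for Jing's job.
With clues 1–4, nurse and pilot are impossible for Jing's job.
That leaves chef.

chef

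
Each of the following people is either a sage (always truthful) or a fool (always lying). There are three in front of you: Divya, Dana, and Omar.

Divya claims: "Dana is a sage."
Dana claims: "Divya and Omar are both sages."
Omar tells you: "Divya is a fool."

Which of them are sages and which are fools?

Consider Divya. Suppose Divya is a sage.
Then no assignment of the remaining roles makes every statement match its speaker's type — contradiction.
So Divya is a fool.
With that fixed, Dana's statement is false, so Dana is a fool.
With that fixed, Omar's statement is true, so Omar is a sage.

Divya: fool, Dana: fool, Omar: sage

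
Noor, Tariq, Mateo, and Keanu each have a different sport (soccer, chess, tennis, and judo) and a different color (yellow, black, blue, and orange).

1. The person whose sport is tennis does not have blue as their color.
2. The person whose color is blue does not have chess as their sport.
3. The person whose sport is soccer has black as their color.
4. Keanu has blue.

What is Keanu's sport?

judo

With clues 1–4, chess, soccer, and tennis are impossible for Keanu's sport.
That leaves judo.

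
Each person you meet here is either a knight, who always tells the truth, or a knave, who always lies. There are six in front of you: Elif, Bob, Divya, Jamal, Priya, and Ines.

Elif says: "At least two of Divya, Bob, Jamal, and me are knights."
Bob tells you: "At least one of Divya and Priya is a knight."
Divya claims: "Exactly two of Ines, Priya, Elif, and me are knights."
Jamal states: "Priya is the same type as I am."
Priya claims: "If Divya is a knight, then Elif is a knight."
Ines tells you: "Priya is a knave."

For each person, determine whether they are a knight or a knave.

Elif: knave, Bob: knight, Divya: knave, Jamal: knave, Priya: knight, Ines: knave

Consider Elif. Suppose Elif is a knight.
Then no assignment of the remaining roles makes every statement match its speaker's type — contradiction.
So Elif is a knave.
Consider Bob. Suppose Bob is a knave.
Then no assignment of the remaining roles makes every statement match its speaker's type — contradiction.
So Bob is a knight.
Consider Divya. Suppose Divya is a knight.
Then Elif's statement comes out true, contradicting Elif being a knave.
So Divya is a knave.
With that fixed, Priya's statement is true, so Priya is a knight.
With that fixed, Ines's statement is false, so Ines is a knave.
Consider Jamal. Suppose Jamal is a knight.
Then Elif's statement comes out true, contradicting Elif being a knave.
So Jamal is a knave.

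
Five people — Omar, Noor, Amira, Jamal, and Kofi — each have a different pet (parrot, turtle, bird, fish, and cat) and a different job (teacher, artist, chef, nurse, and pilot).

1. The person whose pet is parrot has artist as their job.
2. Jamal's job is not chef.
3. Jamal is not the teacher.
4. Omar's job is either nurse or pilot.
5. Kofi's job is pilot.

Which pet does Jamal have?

With clues 1–5, bird, cat, fish, and turtle are impossible for Jamal's pet.
That leaves parrot.

parrot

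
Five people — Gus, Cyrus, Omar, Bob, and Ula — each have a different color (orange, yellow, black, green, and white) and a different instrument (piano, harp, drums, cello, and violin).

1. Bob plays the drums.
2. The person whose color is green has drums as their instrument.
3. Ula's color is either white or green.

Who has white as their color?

With clues 1–2, Bob is impossible for the one with color white.
With clues 1–3, Cyrus, Gus, and Omar are impossible for the one with color white.
That leaves Ula.

Ula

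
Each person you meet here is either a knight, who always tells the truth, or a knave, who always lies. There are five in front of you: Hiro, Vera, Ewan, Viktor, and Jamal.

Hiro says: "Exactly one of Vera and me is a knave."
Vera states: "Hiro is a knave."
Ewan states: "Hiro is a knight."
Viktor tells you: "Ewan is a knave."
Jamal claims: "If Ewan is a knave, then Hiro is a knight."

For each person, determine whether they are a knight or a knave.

Consider Hiro. Suppose Hiro is a knave.
Then no assignment of the remaining roles makes every statement match its speaker's type — contradiction.
So Hiro is a knight.
With that fixed, Vera's statement is false, so Vera is a knave.
With that fixed, Ewan's statement is true, so Ewan is a knight.
With that fixed, Viktor's statement is false, so Viktor is a knave.
With that fixed, Jamal's statement is true, so Jamal is a knight.

Hiro: knight, Vera: knave, Ewan: knight, Viktor: knave, Jamal: knight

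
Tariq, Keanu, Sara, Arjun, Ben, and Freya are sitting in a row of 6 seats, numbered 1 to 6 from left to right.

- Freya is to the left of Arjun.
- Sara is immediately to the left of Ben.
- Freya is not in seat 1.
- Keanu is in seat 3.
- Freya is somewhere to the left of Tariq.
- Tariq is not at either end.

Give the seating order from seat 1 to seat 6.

From clue 1: Arjun is in {2,3,4,5,6}.
From clues 1–2: Sara is in {1,2,3,4,5}.
From clues 1–3: Arjun is in {3,4,5,6}.
From clues 1–4: Keanu → seat 3.
From clues 1–5: Sara → seat 1, Ben → seat 2, Freya → seat 4.
From clues 1–6: Tariq → seat 5, Arjun → seat 6.

Sara, Ben, Keanu, Freya, Tariq, Arjun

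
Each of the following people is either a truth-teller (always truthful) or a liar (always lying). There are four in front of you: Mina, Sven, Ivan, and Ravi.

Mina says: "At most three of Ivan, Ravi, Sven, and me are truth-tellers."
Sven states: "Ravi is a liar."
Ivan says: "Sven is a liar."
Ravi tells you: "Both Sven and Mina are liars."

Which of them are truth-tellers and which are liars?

Consider Mina. Suppose Mina is a liar.
Then Mina's own statement would have to be false, but it can't be — contradiction.
So Mina is a truth-teller.
With that fixed, Ravi's statement is false, so Ravi is a liar.
With that fixed, Sven's statement is true, so Sven is a truth-teller.
With that fixed, Ivan's statement is false, so Ivan is a liar.

Mina: truth-teller, Sven: truth-teller, Ivan: liar, Ravi: liar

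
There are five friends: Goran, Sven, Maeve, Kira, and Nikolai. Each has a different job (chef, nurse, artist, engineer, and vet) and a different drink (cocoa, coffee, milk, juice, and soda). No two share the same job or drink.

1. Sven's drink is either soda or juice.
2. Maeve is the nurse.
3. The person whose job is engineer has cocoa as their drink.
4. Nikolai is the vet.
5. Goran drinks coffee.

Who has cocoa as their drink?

Clue 1 rules out Sven for the one with drink cocoa.
With clues 1–3, Maeve is impossible for the one with drink cocoa.
With clues 1–4, Nikolai is impossible for the one with drink cocoa.
With clues 1–5, Goran is impossible for the one with drink cocoa.
That leaves Kira.

Kira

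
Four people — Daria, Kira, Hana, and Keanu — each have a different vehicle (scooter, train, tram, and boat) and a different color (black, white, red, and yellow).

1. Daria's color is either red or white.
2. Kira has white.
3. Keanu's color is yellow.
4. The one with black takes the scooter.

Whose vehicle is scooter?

With clues 1–4, Daria, Keanu, and Kira are impossible for the one with vehicle scooter.
That leaves Hana.

Hana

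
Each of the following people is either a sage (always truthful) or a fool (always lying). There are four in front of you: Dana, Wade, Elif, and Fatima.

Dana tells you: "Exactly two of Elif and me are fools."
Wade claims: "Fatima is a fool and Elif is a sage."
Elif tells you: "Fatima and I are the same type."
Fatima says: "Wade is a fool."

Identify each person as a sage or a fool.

Consider Dana. Suppose Dana is a sage.
Then Dana's own statement would have to be true, but it can't be — contradiction.
So Dana is a fool.
Consider Wade. Suppose Wade is a sage.
Then no assignment of the remaining roles makes every statement match its speaker's type — contradiction.
So Wade is a fool.
With that fixed, Fatima's statement is true, so Fatima is a sage.
Consider Elif. Suppose Elif is a fool.
Then Dana's statement comes out true, contradicting Dana being a fool.
So Elif is a sage.

Dana: fool, Wade: fool, Elif: sage, Fatima: sage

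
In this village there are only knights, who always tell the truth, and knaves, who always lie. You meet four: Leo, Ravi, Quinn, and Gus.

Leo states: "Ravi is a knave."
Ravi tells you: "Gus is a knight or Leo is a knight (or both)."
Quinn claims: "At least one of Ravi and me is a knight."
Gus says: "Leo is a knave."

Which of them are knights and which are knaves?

Consider Leo. Suppose Leo is a knight.
Then no assignment of the remaining roles makes every statement match its speaker's type — contradiction.
So Leo is a knave.
With that fixed, Gus's statement is true, so Gus is a knight.
With that fixed, Ravi's statement is true, so Ravi is a knight.
With that fixed, Quinn's statement is true, so Quinn is a knight.

Leo: knave, Ravi: knight, Quinn: knight, Gus: knight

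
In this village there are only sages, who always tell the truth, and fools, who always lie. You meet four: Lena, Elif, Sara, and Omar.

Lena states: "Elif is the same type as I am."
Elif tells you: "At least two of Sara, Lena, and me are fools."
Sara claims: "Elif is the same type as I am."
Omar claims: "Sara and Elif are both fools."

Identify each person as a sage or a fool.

Lena: fool, Elif: sage, Sara: fool, Omar: fool

Consider Lena. Suppose Lena is a sage.
Then no assignment of the remaining roles makes every statement match its speaker's type — contradiction.
So Lena is a fool.
Consider Elif. Suppose Elif is a fool.
Then Lena's statement comes out true, contradicting Lena being a fool.
So Elif is a sage.
With that fixed, Omar's statement is false, so Omar is a fool.
Consider Sara. Suppose Sara is a sage.
Then Elif's statement comes out false, contradicting Elif being a sage.
So Sara is a fool.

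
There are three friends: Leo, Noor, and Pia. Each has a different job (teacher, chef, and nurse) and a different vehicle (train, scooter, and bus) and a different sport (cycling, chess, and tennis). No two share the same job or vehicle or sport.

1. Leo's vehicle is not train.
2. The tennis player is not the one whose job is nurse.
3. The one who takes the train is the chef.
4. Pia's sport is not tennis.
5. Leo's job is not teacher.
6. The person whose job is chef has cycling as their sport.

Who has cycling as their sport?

With clues 1–5, Noor is impossible for the one with sport cycling.
With clues 1–6, Leo is impossible for the one with sport cycling.
That leaves Pia.

Pia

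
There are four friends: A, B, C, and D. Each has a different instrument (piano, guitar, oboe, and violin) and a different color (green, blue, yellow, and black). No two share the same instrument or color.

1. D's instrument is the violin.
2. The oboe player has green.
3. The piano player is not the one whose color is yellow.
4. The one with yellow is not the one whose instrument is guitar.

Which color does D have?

yellow

With clues 1–2, green is impossible for D's color.
With clues 1–4, black and blue are impossible for D's color.
That leaves yellow.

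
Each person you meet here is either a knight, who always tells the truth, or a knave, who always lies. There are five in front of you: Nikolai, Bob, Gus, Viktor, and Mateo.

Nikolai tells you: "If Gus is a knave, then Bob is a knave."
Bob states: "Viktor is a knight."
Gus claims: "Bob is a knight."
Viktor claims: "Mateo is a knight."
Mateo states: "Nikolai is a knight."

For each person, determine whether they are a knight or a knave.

Nikolai: knight, Bob: knight, Gus: knight, Viktor: knight, Mateo: knight

Consider Nikolai. Suppose Nikolai is a knave.
Then no assignment of the remaining roles makes every statement match its speaker's type — contradiction.
So Nikolai is a knight.
With that fixed, Mateo's statement is true, so Mateo is a knight.
With that fixed, Viktor's statement is true, so Viktor is a knight.
With that fixed, Bob's statement is true, so Bob is a knight.
With that fixed, Gus's statement is true, so Gus is a knight.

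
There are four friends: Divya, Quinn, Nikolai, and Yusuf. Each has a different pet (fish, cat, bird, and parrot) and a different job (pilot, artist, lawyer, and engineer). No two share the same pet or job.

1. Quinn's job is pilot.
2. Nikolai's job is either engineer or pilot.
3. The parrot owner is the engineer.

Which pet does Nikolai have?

parrot

With clues 1–3, bird, cat, and fish are impossible for Nikolai's pet.
That leaves parrot.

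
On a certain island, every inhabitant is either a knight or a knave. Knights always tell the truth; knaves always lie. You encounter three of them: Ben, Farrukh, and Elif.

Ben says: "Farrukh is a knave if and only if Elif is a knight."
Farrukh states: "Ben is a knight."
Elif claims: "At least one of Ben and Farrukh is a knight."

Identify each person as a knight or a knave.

Consider Ben. Suppose Ben is a knight.
Then no assignment of the remaining roles makes every statement match its speaker's type — contradiction.
So Ben is a knave.
With that fixed, Farrukh's statement is false, so Farrukh is a knave.
With that fixed, Elif's statement is false, so Elif is a knave.

Ben: knave, Farrukh: knave, Elif: knave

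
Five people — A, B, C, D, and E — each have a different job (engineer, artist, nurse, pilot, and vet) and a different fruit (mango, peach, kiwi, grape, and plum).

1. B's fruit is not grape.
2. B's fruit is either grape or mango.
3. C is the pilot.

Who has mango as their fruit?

B

With clues 1–2, A, C, D, and E are impossible for the one with fruit mango.
That leaves B.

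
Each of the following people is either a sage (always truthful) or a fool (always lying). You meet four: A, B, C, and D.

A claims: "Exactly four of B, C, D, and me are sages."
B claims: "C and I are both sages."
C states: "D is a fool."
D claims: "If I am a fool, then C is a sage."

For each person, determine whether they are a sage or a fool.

A: fool, B: fool, C: fool, D: sage

Consider A. Suppose A is a sage.
Then no assignment of the remaining roles makes every statement match its speaker's type — contradiction.
So A is a fool.
Consider B. Suppose B is a sage.
Then no assignment of the remaining roles makes every statement match its speaker's type — contradiction.
So B is a fool.
Consider C. Suppose C is a sage.
Then no assignment of the remaining roles makes every statement match its speaker's type — contradiction.
So C is a fool.
Consider D. Suppose D is a fool.
Then C's statement comes out true, contradicting C being a fool.
So D is a sage.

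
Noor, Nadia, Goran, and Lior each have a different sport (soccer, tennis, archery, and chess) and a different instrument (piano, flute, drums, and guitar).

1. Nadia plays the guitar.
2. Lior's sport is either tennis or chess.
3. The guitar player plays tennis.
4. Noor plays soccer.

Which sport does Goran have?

With clues 1–3, chess and tennis are impossible for Goran's sport.
With clues 1–4, soccer is impossible for Goran's sport.
That leaves archery.

archery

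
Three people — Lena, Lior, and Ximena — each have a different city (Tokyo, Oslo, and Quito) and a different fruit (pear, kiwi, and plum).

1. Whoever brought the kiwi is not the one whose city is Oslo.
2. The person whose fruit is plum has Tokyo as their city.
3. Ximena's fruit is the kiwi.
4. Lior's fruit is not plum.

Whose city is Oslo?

Lior

With clues 1–3, Ximena is impossible for the one with city Oslo.
With clues 1–4, Lena is impossible for the one with city Oslo.
That leaves Lior.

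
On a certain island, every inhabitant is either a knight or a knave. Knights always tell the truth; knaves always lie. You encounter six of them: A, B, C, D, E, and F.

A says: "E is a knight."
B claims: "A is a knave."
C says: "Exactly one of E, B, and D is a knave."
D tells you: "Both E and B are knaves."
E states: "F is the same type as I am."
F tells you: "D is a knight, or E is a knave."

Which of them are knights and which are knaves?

Consider A. Suppose A is a knight.
Then no assignment of the remaining roles makes every statement match its speaker's type — contradiction.
So A is a knave.
With that fixed, B's statement is true, so B is a knight.
With that fixed, D's statement is false, so D is a knave.
Consider C. Suppose C is a knight.
Then no assignment of the remaining roles makes every statement match its speaker's type — contradiction.
So C is a knave.
Consider E. Suppose E is a knight.
Then A's statement comes out true, contradicting A being a knave.
So E is a knave.
With that fixed, F's statement is true, so F is a knight.

A: knave, B: knight, C: knave, D: knave, E: knave, F: knight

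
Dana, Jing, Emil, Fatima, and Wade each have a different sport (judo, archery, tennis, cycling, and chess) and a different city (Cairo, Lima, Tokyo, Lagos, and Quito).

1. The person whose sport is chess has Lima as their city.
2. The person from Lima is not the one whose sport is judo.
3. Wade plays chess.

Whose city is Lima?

With clues 1–3, Dana, Emil, Fatima, and Jing are impossible for the one with city Lima.
That leaves Wade.

Wade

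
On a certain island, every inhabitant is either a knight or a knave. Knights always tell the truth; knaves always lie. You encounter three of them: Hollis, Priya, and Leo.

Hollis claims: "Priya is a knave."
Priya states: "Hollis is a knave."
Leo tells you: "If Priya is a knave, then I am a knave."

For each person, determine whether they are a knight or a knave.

Consider Hollis. Suppose Hollis is a knight.
Then no assignment of the remaining roles makes every statement match its speaker's type — contradiction.
So Hollis is a knave.
With that fixed, Priya's statement is true, so Priya is a knight.
With that fixed, Leo's statement is true, so Leo is a knight.

Hollis: knave, Priya: knight, Leo: knight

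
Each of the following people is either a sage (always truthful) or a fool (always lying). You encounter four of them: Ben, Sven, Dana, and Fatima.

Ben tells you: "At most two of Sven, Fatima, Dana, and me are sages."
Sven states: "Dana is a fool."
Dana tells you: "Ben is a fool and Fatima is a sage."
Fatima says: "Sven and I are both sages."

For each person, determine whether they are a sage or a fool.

Ben: sage, Sven: sage, Dana: fool, Fatima: fool

Consider Ben. Suppose Ben is a fool.
Then no assignment of the remaining roles makes every statement match its speaker's type — contradiction.
So Ben is a sage.
With that fixed, Dana's statement is false, so Dana is a fool.
With that fixed, Sven's statement is true, so Sven is a sage.
Consider Fatima. Suppose Fatima is a sage.
Then Ben's statement comes out false, contradicting Ben being a sage.
So Fatima is a fool.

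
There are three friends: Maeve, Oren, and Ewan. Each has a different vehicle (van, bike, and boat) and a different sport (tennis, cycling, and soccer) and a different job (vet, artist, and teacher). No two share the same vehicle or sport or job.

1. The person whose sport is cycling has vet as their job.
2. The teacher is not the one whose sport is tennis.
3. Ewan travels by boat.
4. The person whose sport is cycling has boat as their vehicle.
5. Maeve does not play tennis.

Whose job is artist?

Oren

With clues 1–4, Ewan is impossible for the one with job artist.
With clues 1–5, Maeve is impossible for the one with job artist.
That leaves Oren.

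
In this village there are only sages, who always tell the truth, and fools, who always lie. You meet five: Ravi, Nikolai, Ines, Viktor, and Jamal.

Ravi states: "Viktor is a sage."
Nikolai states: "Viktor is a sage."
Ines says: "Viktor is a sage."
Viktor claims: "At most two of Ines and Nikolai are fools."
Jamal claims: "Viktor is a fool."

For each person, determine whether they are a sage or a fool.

Ravi: sage, Nikolai: sage, Ines: sage, Viktor: sage, Jamal: fool

Regardless of anyone's role, Viktor's statement is true, so Viktor is a sage.
With that fixed, Jamal's statement is false, so Jamal is a fool.
With that fixed, Ravi's statement is true, so Ravi is a sage.
With that fixed, Nikolai's statement is true, so Nikolai is a sage.
With that fixed, Ines's statement is true, so Ines is a sage.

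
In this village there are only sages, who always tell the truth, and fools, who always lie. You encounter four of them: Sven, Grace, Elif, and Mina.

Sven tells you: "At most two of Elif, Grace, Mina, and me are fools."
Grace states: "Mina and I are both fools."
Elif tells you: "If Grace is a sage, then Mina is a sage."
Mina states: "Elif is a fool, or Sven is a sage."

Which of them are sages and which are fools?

Sven: sage, Grace: fool, Elif: sage, Mina: sage

Consider Sven. Suppose Sven is a fool.
Then no assignment of the remaining roles makes every statement match its speaker's type — contradiction.
So Sven is a sage.
With that fixed, Mina's statement is true, so Mina is a sage.
With that fixed, Grace's statement is false, so Grace is a fool.
With that fixed, Elif's statement is true, so Elif is a sage.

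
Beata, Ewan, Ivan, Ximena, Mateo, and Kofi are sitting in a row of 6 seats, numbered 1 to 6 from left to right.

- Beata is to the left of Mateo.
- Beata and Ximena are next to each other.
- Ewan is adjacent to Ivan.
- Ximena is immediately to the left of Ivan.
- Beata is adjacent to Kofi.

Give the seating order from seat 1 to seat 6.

Kofi, Beata, Ximena, Ivan, Ewan, Mateo

From clue 1: Beata is in {1,2,3,4,5}.
From clues 1–2: Mateo is in {3,4,5,6}.
From clues 1–4: Beata is in {1,2}.
From clues 1–5: Kofi → seat 1, Beata → seat 2, Ximena → seat 3, Ivan → seat 4, Ewan → seat 5, Mateo → seat 6.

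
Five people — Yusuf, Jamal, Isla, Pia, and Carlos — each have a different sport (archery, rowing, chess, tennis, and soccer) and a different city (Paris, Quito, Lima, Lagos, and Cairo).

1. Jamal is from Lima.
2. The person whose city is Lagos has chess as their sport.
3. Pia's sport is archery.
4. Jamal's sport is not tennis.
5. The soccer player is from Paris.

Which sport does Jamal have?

rowing

With clues 1–2, chess is impossible for Jamal's sport.
With clues 1–3, archery is impossible for Jamal's sport.
With clues 1–4, tennis is impossible for Jamal's sport.
With clues 1–5, soccer is impossible for Jamal's sport.
That leaves rowing.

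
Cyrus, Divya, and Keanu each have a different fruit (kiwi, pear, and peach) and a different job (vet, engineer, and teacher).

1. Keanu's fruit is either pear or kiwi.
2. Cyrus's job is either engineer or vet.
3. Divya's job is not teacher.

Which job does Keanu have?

With clues 1–3, engineer and vet are impossible for Keanu's job.
That leaves teacher.

teacher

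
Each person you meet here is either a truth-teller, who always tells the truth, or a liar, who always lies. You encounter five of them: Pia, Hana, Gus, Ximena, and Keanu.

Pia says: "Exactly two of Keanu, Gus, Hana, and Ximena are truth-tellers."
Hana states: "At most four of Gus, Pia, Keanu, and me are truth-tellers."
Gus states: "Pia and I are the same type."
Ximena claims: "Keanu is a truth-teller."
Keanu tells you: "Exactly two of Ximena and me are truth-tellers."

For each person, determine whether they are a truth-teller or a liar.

Regardless of anyone's role, Hana's statement is true, so Hana is a truth-teller.
Consider Pia. Suppose Pia is a liar.
Then whichever role Gus has, Gus's statement has the wrong truth value — contradiction.
So Pia is a truth-teller.
Consider Gus. Suppose Gus is a liar.
Then no assignment of the remaining roles makes every statement match its speaker's type — contradiction.
So Gus is a truth-teller.
Consider Ximena. Suppose Ximena is a truth-teller.
Then Pia's statement comes out false, contradicting Pia being a truth-teller.
So Ximena is a liar.
With that fixed, Keanu's statement is false, so Keanu is a liar.

Pia: truth-teller, Hana: truth-teller, Gus: truth-teller, Ximena: liar, Keanu: liar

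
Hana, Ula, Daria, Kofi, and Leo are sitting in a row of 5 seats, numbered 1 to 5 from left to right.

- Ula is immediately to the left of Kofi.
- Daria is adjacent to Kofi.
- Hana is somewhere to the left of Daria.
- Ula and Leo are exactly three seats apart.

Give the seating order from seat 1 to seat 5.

From clue 1: Ula is in {1,2,3,4}.
From clues 1–2: Ula is in {1,2,3}.
From clues 1–3: Hana is in {1,2}.
From clues 1–4: Hana → seat 1, Ula → seat 2, Kofi → seat 3, Daria → seat 4, Leo → seat 5.

Hana, Ula, Kofi, Daria, Leo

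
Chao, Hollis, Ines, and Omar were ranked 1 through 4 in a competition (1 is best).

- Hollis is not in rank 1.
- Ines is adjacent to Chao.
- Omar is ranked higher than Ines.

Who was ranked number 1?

Omar

With clue 1, Hollis is ruled out for rank 1.
With clues 1–3, Chao and Ines are ruled out for rank 1.
So rank 1 is Omar.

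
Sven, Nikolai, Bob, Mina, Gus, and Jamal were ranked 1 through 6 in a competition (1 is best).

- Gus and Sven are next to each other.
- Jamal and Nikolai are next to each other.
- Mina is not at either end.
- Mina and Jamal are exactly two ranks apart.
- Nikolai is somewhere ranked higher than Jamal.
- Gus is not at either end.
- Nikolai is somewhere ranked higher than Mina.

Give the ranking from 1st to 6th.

Nikolai, Jamal, Bob, Mina, Gus, Sven

From clues 1–3: Bob is in {1,3,4,6}.
From clues 1–5: Bob is in {1,3,6}.
From clues 1–7: Nikolai → rank 1, Jamal → rank 2, Bob → rank 3, Mina → rank 4, Gus → rank 5, Sven → rank 6.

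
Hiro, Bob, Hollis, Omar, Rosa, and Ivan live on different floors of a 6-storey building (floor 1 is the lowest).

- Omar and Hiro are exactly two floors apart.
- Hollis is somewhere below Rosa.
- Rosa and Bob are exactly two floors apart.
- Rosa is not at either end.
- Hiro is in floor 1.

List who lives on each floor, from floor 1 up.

Hiro, Hollis, Omar, Rosa, Ivan, Bob

From clues 1–2: Hollis is in {1,2,3,4,5}.
From clues 1–3: Hollis is in {1,2,5}.
From clues 1–4: Hollis is in {1,2}.
From clues 1–5: Hiro → floor 1, Hollis → floor 2, Omar → floor 3, Rosa → floor 4, Ivan → floor 5, Bob → floor 6.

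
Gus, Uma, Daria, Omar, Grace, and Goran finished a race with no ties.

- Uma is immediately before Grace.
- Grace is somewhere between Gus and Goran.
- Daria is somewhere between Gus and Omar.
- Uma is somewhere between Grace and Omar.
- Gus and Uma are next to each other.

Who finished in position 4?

Uma

With clues 1–4, Daria, Goran, Gus, and Omar are ruled out for place 4.
With clues 1–5, Grace is ruled out for place 4.
So place 4 is Uma.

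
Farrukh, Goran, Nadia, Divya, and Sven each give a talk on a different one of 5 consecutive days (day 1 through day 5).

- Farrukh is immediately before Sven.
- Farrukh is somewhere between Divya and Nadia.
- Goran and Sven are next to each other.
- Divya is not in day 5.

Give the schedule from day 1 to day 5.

Divya, Farrukh, Sven, Goran, Nadia

From clue 1: Farrukh is in {1,2,3,4}.
From clues 1–2: Farrukh is in {2,3}.
From clues 1–3: Farrukh → day 2, Sven → day 3, Goran → day 4.
From clues 1–4: Divya → day 1, Nadia → day 5.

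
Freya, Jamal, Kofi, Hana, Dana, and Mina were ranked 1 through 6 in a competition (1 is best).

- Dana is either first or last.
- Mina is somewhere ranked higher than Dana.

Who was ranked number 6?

With clues 1–2, Freya, Hana, Jamal, Kofi, and Mina are ruled out for rank 6.
So rank 6 is Dana.

Dana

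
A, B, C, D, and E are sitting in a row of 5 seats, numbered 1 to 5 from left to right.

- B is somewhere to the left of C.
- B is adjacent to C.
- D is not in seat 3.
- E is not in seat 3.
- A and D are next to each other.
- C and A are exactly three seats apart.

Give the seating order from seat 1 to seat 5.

From clue 1: B is in {1,2,3,4}.
From clues 1–5: E is in {1,5}.
From clues 1–6: A → seat 1, D → seat 2, B → seat 3, C → seat 4, E → seat 5.

A, D, B, C, E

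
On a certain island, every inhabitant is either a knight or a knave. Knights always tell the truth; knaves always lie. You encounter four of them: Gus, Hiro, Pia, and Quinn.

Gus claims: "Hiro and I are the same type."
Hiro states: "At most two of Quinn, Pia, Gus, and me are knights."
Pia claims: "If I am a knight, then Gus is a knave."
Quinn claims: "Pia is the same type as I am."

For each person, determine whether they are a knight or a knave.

Gus: knave, Hiro: knight, Pia: knight, Quinn: knave

Consider Gus. Suppose Gus is a knight.
Then whichever role Pia has, Pia's statement has the wrong truth value — contradiction.
So Gus is a knave.
With that fixed, Pia's statement is true, so Pia is a knight.
Consider Hiro. Suppose Hiro is a knave.
Then Gus's statement comes out true, contradicting Gus being a knave.
So Hiro is a knight.
Consider Quinn. Suppose Quinn is a knight.
Then Hiro's statement comes out false, contradicting Hiro being a knight.
So Quinn is a knave.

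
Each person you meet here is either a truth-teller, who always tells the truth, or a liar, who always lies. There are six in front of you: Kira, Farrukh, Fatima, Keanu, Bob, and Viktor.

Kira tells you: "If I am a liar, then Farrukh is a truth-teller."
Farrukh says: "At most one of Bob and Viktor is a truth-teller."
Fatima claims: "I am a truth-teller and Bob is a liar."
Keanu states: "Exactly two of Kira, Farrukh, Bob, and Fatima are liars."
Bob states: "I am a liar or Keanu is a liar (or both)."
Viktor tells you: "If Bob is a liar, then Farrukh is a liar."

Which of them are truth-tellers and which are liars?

Kira: liar, Farrukh: liar, Fatima: liar, Keanu: liar, Bob: truth-teller, Viktor: truth-teller

Consider Kira. Suppose Kira is a truth-teller.
Then no assignment of the remaining roles makes every statement match its speaker's type — contradiction.
So Kira is a liar.
Consider Farrukh. Suppose Farrukh is a truth-teller.
Then Kira's statement comes out true, contradicting Kira being a liar.
So Farrukh is a liar.
With that fixed, Viktor's statement is true, so Viktor is a truth-teller.
Consider Fatima. Suppose Fatima is a truth-teller.
Then no assignment of the remaining roles makes every statement match its speaker's type — contradiction.
So Fatima is a liar.
With that fixed, Keanu's statement is false, so Keanu is a liar.
With that fixed, Bob's statement is true, so Bob is a truth-teller.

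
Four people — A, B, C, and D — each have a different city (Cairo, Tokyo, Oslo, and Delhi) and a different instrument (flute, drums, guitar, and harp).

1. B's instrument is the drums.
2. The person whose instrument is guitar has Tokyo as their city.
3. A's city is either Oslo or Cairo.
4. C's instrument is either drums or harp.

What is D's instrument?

Clue 1 rules out drums for D's instrument.
With clues 1–4, flute and harp are impossible for D's instrument.
That leaves guitar.

guitar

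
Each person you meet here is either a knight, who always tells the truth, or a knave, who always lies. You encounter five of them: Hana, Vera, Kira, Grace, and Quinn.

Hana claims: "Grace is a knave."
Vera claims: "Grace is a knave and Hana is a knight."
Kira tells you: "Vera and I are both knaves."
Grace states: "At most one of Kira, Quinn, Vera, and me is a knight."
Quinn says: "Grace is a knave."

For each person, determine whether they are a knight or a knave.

Hana: knight, Vera: knight, Kira: knave, Grace: knave, Quinn: knight

Consider Hana. Suppose Hana is a knave.
Then no assignment of the remaining roles makes every statement match its speaker's type — contradiction.
So Hana is a knight.
Consider Vera. Suppose Vera is a knave.
Then whichever role Kira has, Kira's statement has the wrong truth value — contradiction.
So Vera is a knight.
With that fixed, Kira's statement is false, so Kira is a knave.
Consider Grace. Suppose Grace is a knight.
Then Hana's statement comes out false, contradicting Hana being a knight.
So Grace is a knave.
With that fixed, Quinn's statement is true, so Quinn is a knight.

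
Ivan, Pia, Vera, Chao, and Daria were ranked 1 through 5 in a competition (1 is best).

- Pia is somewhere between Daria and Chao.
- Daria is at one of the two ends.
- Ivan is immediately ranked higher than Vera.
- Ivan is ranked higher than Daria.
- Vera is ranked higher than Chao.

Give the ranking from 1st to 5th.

From clue 1: Pia is in {2,3,4}.
From clues 1–2: Daria is in {1,5}.
From clues 1–3: Pia is in {2,4}.
From clues 1–4: Daria → rank 5.
From clues 1–5: Ivan → rank 1, Vera → rank 2, Chao → rank 3, Pia → rank 4.

Ivan, Vera, Chao, Pia, Daria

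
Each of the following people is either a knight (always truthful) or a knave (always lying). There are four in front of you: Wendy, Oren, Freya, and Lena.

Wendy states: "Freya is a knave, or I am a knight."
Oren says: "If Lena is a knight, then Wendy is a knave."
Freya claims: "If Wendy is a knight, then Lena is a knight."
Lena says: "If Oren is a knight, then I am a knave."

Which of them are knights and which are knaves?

Consider Wendy. Suppose Wendy is a knave.
Then no assignment of the remaining roles makes every statement match its speaker's type — contradiction.
So Wendy is a knight.
Consider Oren. Suppose Oren is a knight.
Then whichever role Lena has, Lena's statement has the wrong truth value — contradiction.
So Oren is a knave.
With that fixed, Lena's statement is true, so Lena is a knight.
With that fixed, Freya's statement is true, so Freya is a knight.

Wendy: knight, Oren: knave, Freya: knight, Lena: knight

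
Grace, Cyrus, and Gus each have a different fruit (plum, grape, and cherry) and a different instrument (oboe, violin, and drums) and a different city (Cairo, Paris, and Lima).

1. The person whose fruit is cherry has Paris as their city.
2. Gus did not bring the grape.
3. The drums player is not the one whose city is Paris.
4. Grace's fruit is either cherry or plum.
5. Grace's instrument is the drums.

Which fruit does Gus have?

cherry

With clues 1–2, grape is impossible for Gus's fruit.
With clues 1–5, plum is impossible for Gus's fruit.
That leaves cherry.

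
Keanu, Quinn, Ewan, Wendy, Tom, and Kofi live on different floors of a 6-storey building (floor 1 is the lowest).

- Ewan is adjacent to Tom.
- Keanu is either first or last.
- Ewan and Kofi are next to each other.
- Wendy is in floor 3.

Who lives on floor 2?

Quinn

With clues 1–2, Keanu is ruled out for floor 2.
With clues 1–4, Ewan, Kofi, Tom, and Wendy are ruled out for floor 2.
So floor 2 is Quinn.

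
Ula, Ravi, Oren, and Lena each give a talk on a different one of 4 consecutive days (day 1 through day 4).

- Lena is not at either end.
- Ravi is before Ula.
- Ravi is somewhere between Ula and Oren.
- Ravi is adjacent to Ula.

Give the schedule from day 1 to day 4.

Oren, Lena, Ravi, Ula

From clue 1: Lena is in {2,3}.
From clues 1–3: Oren → day 1, Ula → day 4.
From clues 1–4: Lena → day 2, Ravi → day 3.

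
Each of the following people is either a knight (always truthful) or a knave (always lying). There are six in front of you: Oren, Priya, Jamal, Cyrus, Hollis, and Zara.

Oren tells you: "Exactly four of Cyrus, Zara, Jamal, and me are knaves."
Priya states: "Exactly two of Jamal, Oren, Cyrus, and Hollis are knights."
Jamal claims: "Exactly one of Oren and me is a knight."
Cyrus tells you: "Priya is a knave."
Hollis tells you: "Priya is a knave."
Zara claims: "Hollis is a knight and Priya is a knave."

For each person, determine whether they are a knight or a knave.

Consider Oren. Suppose Oren is a knight.
Then Oren's own statement would have to be true, but it can't be — contradiction.
So Oren is a knave.
Consider Priya. Suppose Priya is a knight.
Then no assignment of the remaining roles makes every statement match its speaker's type — contradiction.
So Priya is a knave.
With that fixed, Cyrus's statement is true, so Cyrus is a knight.
With that fixed, Hollis's statement is true, so Hollis is a knight.
With that fixed, Zara's statement is true, so Zara is a knight.
Consider Jamal. Suppose Jamal is a knave.
Then Priya's statement comes out true, contradicting Priya being a knave.
So Jamal is a knight.

Oren: knave, Priya: knave, Jamal: knight, Cyrus: knight, Hollis: knight, Zara: knight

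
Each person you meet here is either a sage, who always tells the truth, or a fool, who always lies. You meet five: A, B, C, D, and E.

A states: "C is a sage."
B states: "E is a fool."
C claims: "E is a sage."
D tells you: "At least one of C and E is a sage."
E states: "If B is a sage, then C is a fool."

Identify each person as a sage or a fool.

A: sage, B: fool, C: sage, D: sage, E: sage

Consider A. Suppose A is a fool.
Then no assignment of the remaining roles makes every statement match its speaker's type — contradiction.
So A is a sage.
Consider B. Suppose B is a sage.
Then no assignment of the remaining roles makes every statement match its speaker's type — contradiction.
So B is a fool.
With that fixed, E's statement is true, so E is a sage.
With that fixed, C's statement is true, so C is a sage.
With that fixed, D's statement is true, so D is a sage.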